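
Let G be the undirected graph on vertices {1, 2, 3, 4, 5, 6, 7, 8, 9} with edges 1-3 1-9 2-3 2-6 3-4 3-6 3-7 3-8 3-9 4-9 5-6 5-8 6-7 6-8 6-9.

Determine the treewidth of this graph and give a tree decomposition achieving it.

Treewidth 2.
One such decomposition:
Bags: B1 = {3, 4, 9}  B2 = {1, 3, 9}  B3 = {3, 6, 9}  B4 = {3, 6, 8}  B5 = {2, 3, 6}  B6 = {5, 6, 8}  B7 = {3, 6, 7}
Tree: B1–B2, B2–B3, B3–B4, B4–B5, B4–B6, B3–B7

The largest bag has 3 vertices, giving width 2; this decomposition certifies tw(G) ≤ 2. Conversely, {1, 3, 9} is a clique of size 3, and the vertices of any clique must share a bag in every tree decomposition; so some bag has ≥ 3 vertices and tw(G) ≥ 2. The upper and lower bounds meet at 2, so that is the treewidth.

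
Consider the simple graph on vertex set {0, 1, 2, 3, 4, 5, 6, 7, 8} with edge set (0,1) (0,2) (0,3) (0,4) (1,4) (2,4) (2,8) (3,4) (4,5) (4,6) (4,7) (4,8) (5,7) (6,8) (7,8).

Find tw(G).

A width-2 tree decomposition is:
Bags: B1 = {0, 2, 4}  B2 = {0, 3, 4}  B3 = {2, 4, 8}  B4 = {0, 1, 4}  B5 = {4, 7, 8}  B6 = {4, 5, 7}  B7 = {4, 6, 8}
Tree: B1–B2, B1–B3, B1–B4, B3–B5, B5–B6, B5–B7
Each bag holds 3 vertices, so the decomposition has width 2, which upper-bounds the treewidth. For the lower bound, the 3 vertices {0, 1, 4} are pairwise adjacent, and any tree decomposition puts a clique entirely inside one bag — forcing width ≥ 2. Hence tw(G) = 2 exactly.

2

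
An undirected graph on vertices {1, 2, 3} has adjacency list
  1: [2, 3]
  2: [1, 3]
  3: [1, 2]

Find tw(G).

A width-2 tree decomposition is:
Bags: B1 = {1, 2, 3}
Tree: (single bag)
With just one bag of size 3, the width is 3 − 1 = 2, so tw(G) ≤ 2. On the other hand G contains the 3-clique {1, 2, 3}. A clique must lie in a single bag of any decomposition, so no decomposition can have width below 2. The upper and lower bounds meet at 2, so that is the treewidth.

2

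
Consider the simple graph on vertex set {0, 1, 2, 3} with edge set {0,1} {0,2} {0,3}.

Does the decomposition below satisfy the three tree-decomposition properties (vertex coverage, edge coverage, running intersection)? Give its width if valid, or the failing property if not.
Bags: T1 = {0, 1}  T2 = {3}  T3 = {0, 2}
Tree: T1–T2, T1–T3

No — edge (0,3) lies in no bag.

A tree decomposition must satisfy three properties: every vertex lies in some bag; for every edge, both endpoints lie together in some bag; and for every vertex, the bags containing it form a connected subtree. Here edge (0,3) lies in no bag, so the decomposition is invalid.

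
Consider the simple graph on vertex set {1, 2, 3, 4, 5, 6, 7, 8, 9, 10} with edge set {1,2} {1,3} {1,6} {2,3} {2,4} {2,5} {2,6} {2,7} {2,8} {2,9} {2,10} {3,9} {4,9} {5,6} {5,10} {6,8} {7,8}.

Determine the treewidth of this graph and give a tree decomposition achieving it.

Each bag holds 3 vertices, so the decomposition has width 2, which upper-bounds the treewidth. On the other hand G contains the 3-clique {1, 2, 3}. A clique must lie in a single bag of any decomposition, so no decomposition can have width below 2. Therefore the treewidth is 2.

Treewidth 2.
Bags: B1 = {1, 2, 3}  B2 = {2, 3, 9}  B3 = {1, 2, 6}  B4 = {2, 6, 8}  B5 = {2, 7, 8}  B6 = {2, 5, 6}  B7 = {2, 5, 10}  B8 = {2, 4, 9}
Tree: B1–B2, B1–B3, B3–B4, B4–B5, B4–B6, B6–B7, B2–B8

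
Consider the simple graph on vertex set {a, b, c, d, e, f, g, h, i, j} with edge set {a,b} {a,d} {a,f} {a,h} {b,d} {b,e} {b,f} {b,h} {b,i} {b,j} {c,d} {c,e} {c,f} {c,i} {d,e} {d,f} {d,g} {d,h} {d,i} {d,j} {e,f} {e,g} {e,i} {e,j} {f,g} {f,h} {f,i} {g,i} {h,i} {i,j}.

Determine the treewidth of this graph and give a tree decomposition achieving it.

Every bag has size at most 5, so the width is 5 − 1 = 4 and tw(G) ≤ 4. On the other hand G contains the 5-clique {b, d, e, i, j}. A clique must lie in a single bag of any decomposition, so no decomposition can have width below 4. Hence tw(G) = 4 exactly.

Treewidth 4.
One optimal decomposition is:
Bags: B1 = {b, d, e, f, i}  B2 = {b, d, f, h, i}  B3 = {a, b, d, f, h}  B4 = {c, d, e, f, i}  B5 = {d, e, f, g, i}  B6 = {b, d, e, i, j}
Tree: B1–B2, B2–B3, B1–B4, B4–B5, B1–B6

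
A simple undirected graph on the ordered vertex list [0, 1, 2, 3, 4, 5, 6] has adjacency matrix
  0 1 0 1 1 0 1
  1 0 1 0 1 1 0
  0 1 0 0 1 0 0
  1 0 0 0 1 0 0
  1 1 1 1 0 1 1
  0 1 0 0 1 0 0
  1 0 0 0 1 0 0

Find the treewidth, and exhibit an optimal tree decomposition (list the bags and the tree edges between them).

Every bag has size at most 3, so the width is 3 − 1 = 2 and tw(G) ≤ 2. For the lower bound, the 3 vertices {0, 1, 4} are pairwise adjacent, and any tree decomposition puts a clique entirely inside one bag — forcing width ≥ 2. Combining the bounds, tw(G) = 2.

Treewidth 2.
Bags: B1 = {0, 3, 4}  B2 = {0, 4, 6}  B3 = {0, 1, 4}  B4 = {1, 4, 5}  B5 = {1, 2, 4}
Tree: B1–B2, B2–B3, B3–B4, B4–B5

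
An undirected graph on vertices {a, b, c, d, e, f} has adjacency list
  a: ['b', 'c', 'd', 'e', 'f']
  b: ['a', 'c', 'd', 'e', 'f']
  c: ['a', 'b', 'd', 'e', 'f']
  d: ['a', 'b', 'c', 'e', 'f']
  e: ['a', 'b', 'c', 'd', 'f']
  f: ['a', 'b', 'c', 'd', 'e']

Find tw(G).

A width-5 tree decomposition is:
Bags: B1 = {a, b, c, d, e, f}
Tree: (single bag)
A single bag containing all 6 vertices is trivially a valid decomposition of width 5. On the other hand G contains the 6-clique {a, b, c, d, e, f}. A clique must lie in a single bag of any decomposition, so no decomposition can have width below 5. The upper and lower bounds meet at 5, so that is the treewidth.

5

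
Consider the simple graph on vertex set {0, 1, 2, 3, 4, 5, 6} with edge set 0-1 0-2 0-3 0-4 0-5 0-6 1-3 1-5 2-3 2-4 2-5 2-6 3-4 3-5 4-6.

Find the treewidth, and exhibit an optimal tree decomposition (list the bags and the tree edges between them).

Each bag holds 4 vertices, so the decomposition has width 3, which upper-bounds the treewidth. Conversely, {0, 1, 3, 5} is a clique of size 4, and the vertices of any clique must share a bag in every tree decomposition; so some bag has ≥ 4 vertices and tw(G) ≥ 3. Hence tw(G) = 3 exactly.

Treewidth 3.
One optimal decomposition is:
Bags: B1 = {0, 2, 3, 4}  B2 = {0, 2, 3, 5}  B3 = {0, 1, 3, 5}  B4 = {0, 2, 4, 6}
Tree: B1–B2, B2–B3, B1–B4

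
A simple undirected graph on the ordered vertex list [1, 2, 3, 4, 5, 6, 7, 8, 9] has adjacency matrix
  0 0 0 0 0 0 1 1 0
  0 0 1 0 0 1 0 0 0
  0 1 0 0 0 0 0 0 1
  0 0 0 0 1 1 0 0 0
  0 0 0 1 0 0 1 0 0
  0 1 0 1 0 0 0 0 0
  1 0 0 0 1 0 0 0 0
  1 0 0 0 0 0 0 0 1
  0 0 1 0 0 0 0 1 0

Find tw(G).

A width-2 tree decomposition is:
Bags: B1 = {1, 7, 8}  B2 = {5, 7, 8}  B3 = {4, 5, 8}  B4 = {4, 6, 8}  B5 = {2, 6, 8}  B6 = {2, 3, 8}  B7 = {3, 8, 9}
Tree: B1–B2, B2–B3, B3–B4, B4–B5, B5–B6, B6–B7
The largest bag has 3 vertices, giving width 2; this decomposition certifies tw(G) ≤ 2. The edges 8–1–7–5–4–6–2–3–9–8 form a cycle, so G is not a tree and its treewidth is at least 2. Therefore the treewidth is 2.

2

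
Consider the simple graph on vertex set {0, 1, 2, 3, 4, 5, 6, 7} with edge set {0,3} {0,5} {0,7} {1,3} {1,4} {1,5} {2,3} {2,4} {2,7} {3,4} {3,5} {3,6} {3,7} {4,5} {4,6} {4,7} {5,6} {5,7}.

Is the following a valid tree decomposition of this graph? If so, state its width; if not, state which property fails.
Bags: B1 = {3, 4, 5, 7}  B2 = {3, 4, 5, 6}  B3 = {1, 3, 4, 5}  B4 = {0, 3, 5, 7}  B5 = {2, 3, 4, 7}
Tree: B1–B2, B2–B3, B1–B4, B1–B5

Yes; width 3.

Checking the three conditions: (i) the bags cover all of {0, 1, 2, 3, 4, 5, 6, 7}; (ii) for each edge, some bag contains both endpoints; (iii) the bags containing any fixed vertex form a subtree. All hold, so the decomposition is valid with width 4 − 1 = 3.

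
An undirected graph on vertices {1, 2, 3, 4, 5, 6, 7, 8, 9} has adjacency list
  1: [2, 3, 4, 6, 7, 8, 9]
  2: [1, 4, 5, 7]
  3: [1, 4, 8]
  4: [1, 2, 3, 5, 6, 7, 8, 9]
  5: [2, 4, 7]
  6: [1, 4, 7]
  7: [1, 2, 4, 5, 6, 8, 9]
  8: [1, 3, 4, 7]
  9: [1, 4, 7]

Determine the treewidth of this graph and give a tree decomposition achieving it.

Each bag holds 4 vertices, so the decomposition has width 3, which upper-bounds the treewidth. For the lower bound, the 4 vertices {1, 3, 4, 8} are pairwise adjacent, and any tree decomposition puts a clique entirely inside one bag — forcing width ≥ 3. Hence tw(G) = 3 exactly.

Treewidth 3.
One such decomposition:
Bags: B1 = {1, 4, 7, 8}  B2 = {1, 2, 4, 7}  B3 = {1, 3, 4, 8}  B4 = {1, 4, 6, 7}  B5 = {1, 4, 7, 9}  B6 = {2, 4, 5, 7}
Tree: B1–B2, B1–B3, B1–B4, B1–B5, B2–B6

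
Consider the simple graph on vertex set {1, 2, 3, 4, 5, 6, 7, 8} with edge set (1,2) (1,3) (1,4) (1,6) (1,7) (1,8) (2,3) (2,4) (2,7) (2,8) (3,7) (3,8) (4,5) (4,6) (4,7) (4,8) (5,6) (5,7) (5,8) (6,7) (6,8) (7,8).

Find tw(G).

A width-4 tree decomposition is:
Bags: B1 = {1, 4, 6, 7, 8}  B2 = {1, 2, 4, 7, 8}  B3 = {4, 5, 6, 7, 8}  B4 = {1, 2, 3, 7, 8}
Tree: B1–B2, B1–B3, B2–B4
Each bag holds 5 vertices, so the decomposition has width 4, which upper-bounds the treewidth. Conversely, {1, 2, 3, 7, 8} is a clique of size 5, and the vertices of any clique must share a bag in every tree decomposition; so some bag has ≥ 5 vertices and tw(G) ≥ 4. Combining the bounds, tw(G) = 4.

4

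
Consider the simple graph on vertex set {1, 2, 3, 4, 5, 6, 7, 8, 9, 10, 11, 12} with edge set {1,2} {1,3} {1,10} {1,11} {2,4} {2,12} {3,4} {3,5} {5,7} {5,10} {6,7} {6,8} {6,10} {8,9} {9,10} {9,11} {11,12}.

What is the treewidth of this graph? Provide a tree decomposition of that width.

The largest bag has 4 vertices, giving width 3; this decomposition certifies tw(G) ≤ 3. For the lower bound: the 4 vertex sets {2,4,12}, {3}, {1}, {5,9,10,11} are disjoint, each induces a connected subgraph, and every pair is joined by at least one edge of G. Contracting each set to a single vertex therefore yields K_{4} as a minor, and since treewidth is minor-monotone, tw(G) ≥ tw(K_{4}) = 3. Hence tw(G) = 3 exactly.

Treewidth 3.
One such decomposition:
Bags: B1 = {2, 3, 4, 12}  B2 = {1, 2, 3, 12}  B3 = {1, 3, 11, 12}  B4 = {1, 3, 5, 11}  B5 = {1, 5, 10, 11}  B6 = {5, 9, 10, 11}  B7 = {5, 7, 9, 10}  B8 = {6, 7, 9, 10}  B9 = {6, 7, 8, 9}
Tree: B1–B2, B2–B3, B3–B4, B4–B5, B5–B6, B6–B7, B7–B8, B8–B9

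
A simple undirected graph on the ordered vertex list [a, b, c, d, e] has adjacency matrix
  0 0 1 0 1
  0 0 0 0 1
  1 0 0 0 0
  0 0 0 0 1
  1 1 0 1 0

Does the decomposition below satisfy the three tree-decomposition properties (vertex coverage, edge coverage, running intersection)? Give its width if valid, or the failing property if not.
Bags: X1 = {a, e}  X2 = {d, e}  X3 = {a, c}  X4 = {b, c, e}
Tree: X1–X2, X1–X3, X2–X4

No — bags containing vertex c are not connected in the tree.

A tree decomposition must satisfy three properties: every vertex lies in some bag; for every edge, both endpoints lie together in some bag; and for every vertex, the bags containing it form a connected subtree. Here bags containing vertex c are not connected in the tree, so the decomposition is invalid.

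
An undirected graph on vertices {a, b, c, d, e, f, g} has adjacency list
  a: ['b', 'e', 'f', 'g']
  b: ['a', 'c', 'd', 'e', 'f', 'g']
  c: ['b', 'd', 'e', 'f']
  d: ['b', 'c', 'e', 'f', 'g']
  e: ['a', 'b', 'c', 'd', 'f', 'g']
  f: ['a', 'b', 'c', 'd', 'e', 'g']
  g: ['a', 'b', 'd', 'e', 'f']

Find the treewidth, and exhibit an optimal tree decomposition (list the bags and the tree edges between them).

Treewidth 4.
One such decomposition:
Bags: B1 = {b, d, e, f, g}  B2 = {b, c, d, e, f}  B3 = {a, b, e, f, g}
Tree: B1–B2, B1–B3

The largest bag has 5 vertices, giving width 4; this decomposition certifies tw(G) ≤ 4. On the other hand G contains the 5-clique {b, d, e, f, g}. A clique must lie in a single bag of any decomposition, so no decomposition can have width below 4. Therefore the treewidth is 4.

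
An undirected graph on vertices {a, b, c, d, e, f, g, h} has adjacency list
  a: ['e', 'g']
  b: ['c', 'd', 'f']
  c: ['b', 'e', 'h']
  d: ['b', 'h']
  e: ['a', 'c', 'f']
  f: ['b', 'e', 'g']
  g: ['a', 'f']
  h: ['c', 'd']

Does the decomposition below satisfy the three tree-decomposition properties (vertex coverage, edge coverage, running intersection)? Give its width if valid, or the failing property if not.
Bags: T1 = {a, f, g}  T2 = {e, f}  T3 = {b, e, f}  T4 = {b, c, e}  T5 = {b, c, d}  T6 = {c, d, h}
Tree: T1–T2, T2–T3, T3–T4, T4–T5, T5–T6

A tree decomposition must satisfy three properties: every vertex lies in some bag; for every edge, both endpoints lie together in some bag; and for every vertex, the bags containing it form a connected subtree. Here edge (a,e) lies in no bag, so the decomposition is invalid.

No — edge (a,e) lies in no bag.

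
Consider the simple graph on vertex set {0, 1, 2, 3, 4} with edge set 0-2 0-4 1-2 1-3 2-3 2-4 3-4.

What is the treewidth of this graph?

2

A width-2 tree decomposition is:
Bags: B1 = {1, 2, 3}  B2 = {2, 3, 4}  B3 = {0, 2, 4}
Tree: B1–B2, B2–B3
The largest bag has 3 vertices, giving width 2; this decomposition certifies tw(G) ≤ 2. On the other hand G contains the 3-clique {0, 2, 4}. A clique must lie in a single bag of any decomposition, so no decomposition can have width below 2. Combining the bounds, tw(G) = 2.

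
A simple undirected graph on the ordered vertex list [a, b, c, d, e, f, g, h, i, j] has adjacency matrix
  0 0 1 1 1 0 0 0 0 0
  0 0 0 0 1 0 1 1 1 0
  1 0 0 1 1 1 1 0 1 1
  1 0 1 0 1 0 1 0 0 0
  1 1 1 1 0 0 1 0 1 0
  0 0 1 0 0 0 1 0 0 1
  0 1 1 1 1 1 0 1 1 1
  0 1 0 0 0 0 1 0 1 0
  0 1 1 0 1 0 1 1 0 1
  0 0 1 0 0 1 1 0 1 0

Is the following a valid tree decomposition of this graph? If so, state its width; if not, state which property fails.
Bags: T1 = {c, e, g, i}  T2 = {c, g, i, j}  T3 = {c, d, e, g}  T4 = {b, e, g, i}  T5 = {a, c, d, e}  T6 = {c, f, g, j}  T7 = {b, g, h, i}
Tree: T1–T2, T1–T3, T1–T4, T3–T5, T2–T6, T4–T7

Checking the three conditions: (i) the bags cover all of {a, b, c, d, e, f, g, h, i, j}; (ii) for each edge, some bag contains both endpoints; (iii) the bags containing any fixed vertex form a subtree. All hold, so the decomposition is valid with width 4 − 1 = 3.

Yes; width 3.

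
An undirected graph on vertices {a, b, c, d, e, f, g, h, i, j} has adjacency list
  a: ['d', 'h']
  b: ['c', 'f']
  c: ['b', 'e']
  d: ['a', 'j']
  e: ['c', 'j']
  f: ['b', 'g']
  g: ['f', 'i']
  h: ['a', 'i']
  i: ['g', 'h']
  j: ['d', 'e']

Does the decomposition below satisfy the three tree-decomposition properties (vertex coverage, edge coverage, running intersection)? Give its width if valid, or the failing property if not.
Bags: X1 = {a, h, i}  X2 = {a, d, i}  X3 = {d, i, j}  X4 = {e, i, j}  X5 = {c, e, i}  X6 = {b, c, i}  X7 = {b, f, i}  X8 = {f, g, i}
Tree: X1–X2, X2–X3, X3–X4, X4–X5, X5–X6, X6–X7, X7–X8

Vertex coverage: the bags together contain {a, b, c, d, e, f, g, h, i, j}, the full vertex set. Edge coverage: each edge of G has both endpoints in at least one bag. Running intersection: for every vertex, the bags containing it form a connected subtree. All three properties hold, so this is a valid tree decomposition of width max|bag| − 1 = 2, and hence tw(G) ≤ 2.

Yes; width 2.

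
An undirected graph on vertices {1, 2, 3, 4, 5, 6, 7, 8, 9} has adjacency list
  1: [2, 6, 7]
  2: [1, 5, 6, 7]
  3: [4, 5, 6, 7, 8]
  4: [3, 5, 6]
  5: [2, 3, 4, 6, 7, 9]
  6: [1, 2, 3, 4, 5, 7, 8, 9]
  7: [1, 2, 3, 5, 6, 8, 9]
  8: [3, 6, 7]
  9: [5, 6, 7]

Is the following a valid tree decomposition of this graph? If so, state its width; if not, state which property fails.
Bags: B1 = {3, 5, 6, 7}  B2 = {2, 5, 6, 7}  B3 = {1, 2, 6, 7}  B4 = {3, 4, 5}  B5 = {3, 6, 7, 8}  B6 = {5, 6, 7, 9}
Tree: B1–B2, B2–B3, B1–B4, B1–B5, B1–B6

No — edge (6,4) lies in no bag.

A tree decomposition must satisfy three properties: every vertex lies in some bag; for every edge, both endpoints lie together in some bag; and for every vertex, the bags containing it form a connected subtree. Here edge (6,4) lies in no bag, so the decomposition is invalid.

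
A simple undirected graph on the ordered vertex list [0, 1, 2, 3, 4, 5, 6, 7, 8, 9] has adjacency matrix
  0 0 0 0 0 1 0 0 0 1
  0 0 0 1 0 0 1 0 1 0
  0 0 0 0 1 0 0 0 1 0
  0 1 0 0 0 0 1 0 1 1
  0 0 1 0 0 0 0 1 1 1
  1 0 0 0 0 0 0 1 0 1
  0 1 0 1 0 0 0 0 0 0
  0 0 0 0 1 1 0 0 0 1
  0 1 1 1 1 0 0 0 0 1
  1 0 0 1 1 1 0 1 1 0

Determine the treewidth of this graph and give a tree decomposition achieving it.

Each bag holds 3 vertices, so the decomposition has width 2, which upper-bounds the treewidth. Conversely, {1, 3, 8} is a clique of size 3, and the vertices of any clique must share a bag in every tree decomposition; so some bag has ≥ 3 vertices and tw(G) ≥ 2. Hence tw(G) = 2 exactly.

Treewidth 2.
Bags: B1 = {1, 3, 8}  B2 = {3, 8, 9}  B3 = {4, 8, 9}  B4 = {1, 3, 6}  B5 = {4, 7, 9}  B6 = {2, 4, 8}  B7 = {5, 7, 9}  B8 = {0, 5, 9}
Tree: B1–B2, B2–B3, B1–B4, B3–B5, B3–B6, B5–B7, B7–B8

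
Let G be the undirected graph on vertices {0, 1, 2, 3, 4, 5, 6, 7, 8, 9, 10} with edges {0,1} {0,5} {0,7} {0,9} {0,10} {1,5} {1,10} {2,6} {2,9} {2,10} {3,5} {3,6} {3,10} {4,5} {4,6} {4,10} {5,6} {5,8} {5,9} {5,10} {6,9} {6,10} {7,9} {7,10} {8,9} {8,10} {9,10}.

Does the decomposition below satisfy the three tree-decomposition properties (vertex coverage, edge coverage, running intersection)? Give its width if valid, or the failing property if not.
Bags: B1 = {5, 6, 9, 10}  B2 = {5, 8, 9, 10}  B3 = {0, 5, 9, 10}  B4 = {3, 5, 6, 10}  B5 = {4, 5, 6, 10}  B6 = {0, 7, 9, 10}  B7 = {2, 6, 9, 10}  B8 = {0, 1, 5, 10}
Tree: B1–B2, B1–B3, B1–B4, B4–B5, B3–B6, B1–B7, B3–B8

Yes; width 3.

Vertex coverage: the bags together contain {0, 1, 2, 3, 4, 5, 6, 7, 8, 9, 10}, the full vertex set. Edge coverage: each edge of G has both endpoints in at least one bag. Running intersection: for every vertex, the bags containing it form a connected subtree. All three properties hold, so this is a valid tree decomposition of width max|bag| − 1 = 3, and hence tw(G) ≤ 3.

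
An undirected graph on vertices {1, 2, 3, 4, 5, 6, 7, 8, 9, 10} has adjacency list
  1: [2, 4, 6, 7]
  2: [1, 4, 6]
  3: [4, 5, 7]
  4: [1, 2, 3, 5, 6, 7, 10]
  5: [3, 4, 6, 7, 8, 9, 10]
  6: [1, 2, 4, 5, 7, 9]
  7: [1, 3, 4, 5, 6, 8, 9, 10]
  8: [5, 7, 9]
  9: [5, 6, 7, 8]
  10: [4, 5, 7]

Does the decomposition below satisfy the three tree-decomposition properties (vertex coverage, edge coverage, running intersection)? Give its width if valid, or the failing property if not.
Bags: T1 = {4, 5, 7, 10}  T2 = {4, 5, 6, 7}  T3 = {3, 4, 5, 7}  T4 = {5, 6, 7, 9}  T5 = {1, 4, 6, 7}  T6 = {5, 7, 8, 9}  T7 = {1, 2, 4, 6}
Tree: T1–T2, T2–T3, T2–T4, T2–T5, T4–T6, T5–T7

Vertex coverage: the bags together contain {1, 2, 3, 4, 5, 6, 7, 8, 9, 10}, the full vertex set. Edge coverage: each edge of G has both endpoints in at least one bag. Running intersection: for every vertex, the bags containing it form a connected subtree. All three properties hold, so this is a valid tree decomposition of width max|bag| − 1 = 3, and hence tw(G) ≤ 3.

Yes; width 3.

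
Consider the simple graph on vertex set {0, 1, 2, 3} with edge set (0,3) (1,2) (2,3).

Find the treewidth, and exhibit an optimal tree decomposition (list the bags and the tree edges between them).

Treewidth 1.
Bags: B1 = {2, 3}  B2 = {1, 2}  B3 = {0, 3}
Tree: B1–B2, B1–B3

The largest bag has 2 vertices, giving width 1; this decomposition certifies tw(G) ≤ 1. Since G has at least one edge (e.g. 2–3), it is not an edgeless graph, so tw(G) ≥ 1. The upper and lower bounds meet at 1, so that is the treewidth.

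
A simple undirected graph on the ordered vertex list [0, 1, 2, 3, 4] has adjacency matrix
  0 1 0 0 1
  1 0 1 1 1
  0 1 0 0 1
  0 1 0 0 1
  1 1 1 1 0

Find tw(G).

A width-2 tree decomposition is:
Bags: B1 = {1, 2, 4}  B2 = {1, 3, 4}  B3 = {0, 1, 4}
Tree: B1–B2, B2–B3
The largest bag has 3 vertices, giving width 2; this decomposition certifies tw(G) ≤ 2. For the lower bound, the 3 vertices {0, 1, 4} are pairwise adjacent, and any tree decomposition puts a clique entirely inside one bag — forcing width ≥ 2. Hence tw(G) = 2 exactly.

2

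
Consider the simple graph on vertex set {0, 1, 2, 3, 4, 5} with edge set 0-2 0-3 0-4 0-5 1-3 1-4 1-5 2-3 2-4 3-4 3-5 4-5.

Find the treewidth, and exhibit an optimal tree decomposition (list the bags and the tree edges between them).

Every bag has size at most 4, so the width is 4 − 1 = 3 and tw(G) ≤ 3. On the other hand G contains the 4-clique {0, 2, 3, 4}. A clique must lie in a single bag of any decomposition, so no decomposition can have width below 3. The upper and lower bounds meet at 3, so that is the treewidth.

Treewidth 3.
One such decomposition:
Bags: B1 = {0, 2, 3, 4}  B2 = {0, 3, 4, 5}  B3 = {1, 3, 4, 5}
Tree: B1–B2, B2–B3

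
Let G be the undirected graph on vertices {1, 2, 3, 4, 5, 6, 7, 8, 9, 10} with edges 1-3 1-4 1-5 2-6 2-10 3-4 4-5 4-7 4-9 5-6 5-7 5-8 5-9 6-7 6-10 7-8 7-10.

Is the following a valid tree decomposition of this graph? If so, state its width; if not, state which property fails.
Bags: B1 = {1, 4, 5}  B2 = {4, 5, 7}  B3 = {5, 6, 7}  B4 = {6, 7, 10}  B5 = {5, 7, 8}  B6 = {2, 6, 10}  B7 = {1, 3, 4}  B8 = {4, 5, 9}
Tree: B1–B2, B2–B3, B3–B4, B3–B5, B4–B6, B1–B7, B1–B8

Yes; width 2.

Checking the three conditions: (i) the bags cover all of {1, 2, 3, 4, 5, 6, 7, 8, 9, 10}; (ii) for each edge, some bag contains both endpoints; (iii) the bags containing any fixed vertex form a subtree. All hold, so the decomposition is valid with width 3 − 1 = 2.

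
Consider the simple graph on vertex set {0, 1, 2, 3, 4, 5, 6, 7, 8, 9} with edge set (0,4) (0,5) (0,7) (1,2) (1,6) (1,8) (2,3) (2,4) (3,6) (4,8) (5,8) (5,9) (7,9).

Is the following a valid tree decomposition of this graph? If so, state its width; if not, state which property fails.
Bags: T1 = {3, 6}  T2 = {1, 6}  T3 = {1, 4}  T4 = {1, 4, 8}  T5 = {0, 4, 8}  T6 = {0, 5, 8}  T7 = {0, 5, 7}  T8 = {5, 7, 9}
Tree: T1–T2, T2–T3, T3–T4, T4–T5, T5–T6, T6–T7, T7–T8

A tree decomposition must satisfy three properties: every vertex lies in some bag; for every edge, both endpoints lie together in some bag; and for every vertex, the bags containing it form a connected subtree. Here vertex 2 appears in no bag, so the decomposition is invalid.

No — vertex 2 appears in no bag.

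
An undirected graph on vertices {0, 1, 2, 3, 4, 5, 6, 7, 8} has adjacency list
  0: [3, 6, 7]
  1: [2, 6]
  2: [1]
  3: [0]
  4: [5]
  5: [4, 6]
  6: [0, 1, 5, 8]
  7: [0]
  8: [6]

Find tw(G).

1

A width-1 tree decomposition is:
Bags: B1 = {0, 6}  B2 = {5, 6}  B3 = {6, 8}  B4 = {1, 6}  B5 = {0, 7}  B6 = {1, 2}  B7 = {0, 3}  B8 = {4, 5}
Tree: B1–B2, B1–B3, B2–B4, B1–B5, B4–B6, B5–B7, B2–B8
Every bag has size at most 2, so the width is 2 − 1 = 1 and tw(G) ≤ 1. Any graph with an edge has treewidth ≥ 1, and G has the edge 6–0. Therefore the treewidth is 1.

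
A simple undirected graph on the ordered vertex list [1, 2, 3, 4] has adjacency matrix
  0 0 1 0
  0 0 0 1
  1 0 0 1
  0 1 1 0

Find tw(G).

1

A width-1 tree decomposition is:
Bags: B1 = {2, 4}  B2 = {3, 4}  B3 = {1, 3}
Tree: B1–B2, B2–B3
Each bag holds 2 vertices, so the decomposition has width 1, which upper-bounds the treewidth. G has an edge, so its treewidth is at least 1. Therefore the treewidth is 1.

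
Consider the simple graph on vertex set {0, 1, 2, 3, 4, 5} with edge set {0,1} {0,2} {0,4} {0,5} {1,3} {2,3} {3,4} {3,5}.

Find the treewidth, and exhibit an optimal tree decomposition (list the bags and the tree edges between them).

Treewidth 2.
Bags: B1 = {0, 3, 5}  B2 = {0, 1, 3}  B3 = {0, 2, 3}  B4 = {0, 3, 4}
Tree: B1–B2, B2–B3, B3–B4

Every bag has size at most 3, so the width is 3 − 1 = 2 and tw(G) ≤ 2. For the lower bound, G contains the cycle 5–3–1–0–5, so G is not a forest; only forests have treewidth ≤ 1, hence tw(G) ≥ 2. Combining the bounds, tw(G) = 2.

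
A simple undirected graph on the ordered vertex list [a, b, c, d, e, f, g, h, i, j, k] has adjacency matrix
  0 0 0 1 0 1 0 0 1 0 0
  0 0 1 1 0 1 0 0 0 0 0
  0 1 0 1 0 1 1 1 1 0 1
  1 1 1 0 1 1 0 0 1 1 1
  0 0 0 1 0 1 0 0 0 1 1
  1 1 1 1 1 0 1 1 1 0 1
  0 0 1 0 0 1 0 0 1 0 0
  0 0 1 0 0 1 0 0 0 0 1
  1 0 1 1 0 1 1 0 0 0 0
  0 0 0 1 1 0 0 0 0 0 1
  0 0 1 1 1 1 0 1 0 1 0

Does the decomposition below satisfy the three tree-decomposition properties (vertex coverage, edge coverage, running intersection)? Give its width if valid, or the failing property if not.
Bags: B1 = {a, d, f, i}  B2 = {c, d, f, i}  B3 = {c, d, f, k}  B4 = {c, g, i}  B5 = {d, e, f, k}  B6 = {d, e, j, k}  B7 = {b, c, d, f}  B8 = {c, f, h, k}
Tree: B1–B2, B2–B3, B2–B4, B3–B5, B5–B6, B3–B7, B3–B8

No — edge (f,g) lies in no bag.

A tree decomposition must satisfy three properties: every vertex lies in some bag; for every edge, both endpoints lie together in some bag; and for every vertex, the bags containing it form a connected subtree. Here edge (f,g) lies in no bag, so the decomposition is invalid.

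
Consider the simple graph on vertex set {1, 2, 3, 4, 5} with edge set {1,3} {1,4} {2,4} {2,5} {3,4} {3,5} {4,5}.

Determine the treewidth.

A width-2 tree decomposition is:
Bags: B1 = {3, 4, 5}  B2 = {1, 3, 4}  B3 = {2, 4, 5}
Tree: B1–B2, B1–B3
Every bag has size at most 3, so the width is 3 − 1 = 2 and tw(G) ≤ 2. For the lower bound, the 3 vertices {2, 4, 5} are pairwise adjacent, and any tree decomposition puts a clique entirely inside one bag — forcing width ≥ 2. Therefore the treewidth is 2.

2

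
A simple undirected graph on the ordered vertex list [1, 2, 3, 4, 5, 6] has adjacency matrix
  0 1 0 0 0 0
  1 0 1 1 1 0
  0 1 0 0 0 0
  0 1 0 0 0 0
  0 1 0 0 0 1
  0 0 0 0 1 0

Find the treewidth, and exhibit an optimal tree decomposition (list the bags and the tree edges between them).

Treewidth 1.
Bags: B1 = {1, 2}  B2 = {2, 3}  B3 = {2, 4}  B4 = {2, 5}  B5 = {5, 6}
Tree: B1–B2, B2–B3, B3–B4, B4–B5

Each bag holds 2 vertices, so the decomposition has width 1, which upper-bounds the treewidth. Since G has at least one edge (e.g. 1–2), it is not an edgeless graph, so tw(G) ≥ 1. Combining the bounds, tw(G) = 1.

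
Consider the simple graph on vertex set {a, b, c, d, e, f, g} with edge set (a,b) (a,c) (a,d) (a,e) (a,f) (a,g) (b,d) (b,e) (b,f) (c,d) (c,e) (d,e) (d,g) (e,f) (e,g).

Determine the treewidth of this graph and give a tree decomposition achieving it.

Treewidth 3.
One such decomposition:
Bags: B1 = {a, b, d, e}  B2 = {a, d, e, g}  B3 = {a, c, d, e}  B4 = {a, b, e, f}
Tree: B1–B2, B1–B3, B1–B4

The largest bag has 4 vertices, giving width 3; this decomposition certifies tw(G) ≤ 3. For the lower bound, the 4 vertices {a, d, e, g} are pairwise adjacent, and any tree decomposition puts a clique entirely inside one bag — forcing width ≥ 3. Combining the bounds, tw(G) = 3.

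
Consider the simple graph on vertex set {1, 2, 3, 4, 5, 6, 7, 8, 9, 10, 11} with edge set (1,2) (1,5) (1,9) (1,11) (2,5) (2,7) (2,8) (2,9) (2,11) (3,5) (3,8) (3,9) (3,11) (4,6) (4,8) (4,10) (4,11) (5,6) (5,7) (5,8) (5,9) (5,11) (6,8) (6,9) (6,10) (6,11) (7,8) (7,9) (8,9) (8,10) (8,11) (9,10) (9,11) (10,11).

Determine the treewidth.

4

A width-4 tree decomposition is:
Bags: B1 = {2, 5, 8, 9, 11}  B2 = {5, 6, 8, 9, 11}  B3 = {3, 5, 8, 9, 11}  B4 = {6, 8, 9, 10, 11}  B5 = {1, 2, 5, 9, 11}  B6 = {2, 5, 7, 8, 9}  B7 = {4, 6, 8, 10, 11}
Tree: B1–B2, B1–B3, B2–B4, B1–B5, B1–B6, B4–B7
The largest bag has 5 vertices, giving width 4; this decomposition certifies tw(G) ≤ 4. For the lower bound, the 5 vertices {6, 8, 9, 10, 11} are pairwise adjacent, and any tree decomposition puts a clique entirely inside one bag — forcing width ≥ 4. Therefore the treewidth is 4.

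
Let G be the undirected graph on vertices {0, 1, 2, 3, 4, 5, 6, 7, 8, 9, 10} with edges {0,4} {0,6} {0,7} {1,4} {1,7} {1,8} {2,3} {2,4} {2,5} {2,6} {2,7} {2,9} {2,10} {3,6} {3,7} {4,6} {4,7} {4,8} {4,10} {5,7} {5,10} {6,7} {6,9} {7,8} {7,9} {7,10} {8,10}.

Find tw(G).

3

A width-3 tree decomposition is:
Bags: B1 = {4, 7, 8, 10}  B2 = {2, 4, 7, 10}  B3 = {2, 4, 6, 7}  B4 = {2, 6, 7, 9}  B5 = {2, 3, 6, 7}  B6 = {2, 5, 7, 10}  B7 = {0, 4, 6, 7}  B8 = {1, 4, 7, 8}
Tree: B1–B2, B2–B3, B3–B4, B4–B5, B2–B6, B3–B7, B1–B8
The largest bag has 4 vertices, giving width 3; this decomposition certifies tw(G) ≤ 3. Conversely, {0, 4, 6, 7} is a clique of size 4, and the vertices of any clique must share a bag in every tree decomposition; so some bag has ≥ 4 vertices and tw(G) ≥ 3. Therefore the treewidth is 3.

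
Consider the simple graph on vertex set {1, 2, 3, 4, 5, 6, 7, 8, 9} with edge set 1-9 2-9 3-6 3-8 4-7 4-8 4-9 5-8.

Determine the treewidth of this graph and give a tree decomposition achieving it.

The largest bag has 2 vertices, giving width 1; this decomposition certifies tw(G) ≤ 1. Since G has at least one edge (e.g. 8–4), it is not an edgeless graph, so tw(G) ≥ 1. Hence tw(G) = 1 exactly.

Treewidth 1.
One such decomposition:
Bags: B1 = {4, 8}  B2 = {4, 7}  B3 = {4, 9}  B4 = {5, 8}  B5 = {3, 8}  B6 = {1, 9}  B7 = {2, 9}  B8 = {3, 6}
Tree: B1–B2, B1–B3, B1–B4, B4–B5, B3–B6, B6–B7, B5–B8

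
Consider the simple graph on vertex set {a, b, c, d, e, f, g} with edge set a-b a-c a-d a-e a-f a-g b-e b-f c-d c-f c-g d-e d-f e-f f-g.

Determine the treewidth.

A width-3 tree decomposition is:
Bags: B1 = {a, d, e, f}  B2 = {a, c, d, f}  B3 = {a, b, e, f}  B4 = {a, c, f, g}
Tree: B1–B2, B1–B3, B2–B4
Every bag has size at most 4, so the width is 4 − 1 = 3 and tw(G) ≤ 3. Conversely, {a, d, e, f} is a clique of size 4, and the vertices of any clique must share a bag in every tree decomposition; so some bag has ≥ 4 vertices and tw(G) ≥ 3. Hence tw(G) = 3 exactly.

3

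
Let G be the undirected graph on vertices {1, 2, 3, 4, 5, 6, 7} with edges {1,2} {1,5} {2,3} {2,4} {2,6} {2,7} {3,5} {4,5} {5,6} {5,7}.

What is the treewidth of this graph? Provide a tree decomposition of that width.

Treewidth 2.
Bags: B1 = {1, 2, 5}  B2 = {2, 4, 5}  B3 = {2, 3, 5}  B4 = {2, 5, 7}  B5 = {2, 5, 6}
Tree: B1–B2, B2–B3, B3–B4, B4–B5

Each bag holds 3 vertices, so the decomposition has width 2, which upper-bounds the treewidth. The edges 2–1–5–4–2 form a cycle, so G is not a tree and its treewidth is at least 2. Combining the bounds, tw(G) = 2.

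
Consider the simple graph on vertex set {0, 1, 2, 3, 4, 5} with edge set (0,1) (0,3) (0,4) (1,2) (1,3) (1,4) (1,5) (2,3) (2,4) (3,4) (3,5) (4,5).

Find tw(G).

3

A width-3 tree decomposition is:
Bags: B1 = {0, 1, 3, 4}  B2 = {1, 2, 3, 4}  B3 = {1, 3, 4, 5}
Tree: B1–B2, B1–B3
Each bag holds 4 vertices, so the decomposition has width 3, which upper-bounds the treewidth. Conversely, {0, 1, 3, 4} is a clique of size 4, and the vertices of any clique must share a bag in every tree decomposition; so some bag has ≥ 4 vertices and tw(G) ≥ 3. Combining the bounds, tw(G) = 3.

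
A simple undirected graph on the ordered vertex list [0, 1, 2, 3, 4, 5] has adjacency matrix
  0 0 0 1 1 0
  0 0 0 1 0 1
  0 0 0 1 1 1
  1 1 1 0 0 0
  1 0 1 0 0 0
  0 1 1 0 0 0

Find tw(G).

A width-2 tree decomposition is:
Bags: B1 = {0, 3, 4}  B2 = {2, 3, 4}  B3 = {1, 2, 3}  B4 = {1, 2, 5}
Tree: B1–B2, B2–B3, B3–B4
Every bag has size at most 3, so the width is 3 − 1 = 2 and tw(G) ≤ 2. Since 0–4–2–3–0 is a cycle in G, G is not acyclic. Forests are exactly the graphs of treewidth ≤ 1, so tw(G) ≥ 2. Hence tw(G) = 2 exactly.

2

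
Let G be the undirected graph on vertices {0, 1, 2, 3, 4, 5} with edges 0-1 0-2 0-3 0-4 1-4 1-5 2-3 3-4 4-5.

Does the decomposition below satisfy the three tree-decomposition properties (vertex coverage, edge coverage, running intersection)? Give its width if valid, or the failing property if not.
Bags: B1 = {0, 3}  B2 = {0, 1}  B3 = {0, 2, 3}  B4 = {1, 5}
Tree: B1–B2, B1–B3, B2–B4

A tree decomposition must satisfy three properties: every vertex lies in some bag; for every edge, both endpoints lie together in some bag; and for every vertex, the bags containing it form a connected subtree. Here vertex 4 appears in no bag, so the decomposition is invalid.

No — vertex 4 appears in no bag.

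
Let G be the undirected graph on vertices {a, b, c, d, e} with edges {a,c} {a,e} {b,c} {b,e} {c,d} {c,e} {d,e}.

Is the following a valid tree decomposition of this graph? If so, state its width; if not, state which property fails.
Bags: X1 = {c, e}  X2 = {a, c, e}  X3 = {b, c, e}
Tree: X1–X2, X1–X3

No — vertex d appears in no bag.

A tree decomposition must satisfy three properties: every vertex lies in some bag; for every edge, both endpoints lie together in some bag; and for every vertex, the bags containing it form a connected subtree. Here vertex d appears in no bag, so the decomposition is invalid.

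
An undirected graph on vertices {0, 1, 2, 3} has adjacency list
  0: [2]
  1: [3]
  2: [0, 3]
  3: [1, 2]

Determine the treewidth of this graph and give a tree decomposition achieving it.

Treewidth 1.
One such decomposition:
Bags: B1 = {0, 2}  B2 = {2, 3}  B3 = {1, 3}
Tree: B1–B2, B2–B3

The largest bag has 2 vertices, giving width 1; this decomposition certifies tw(G) ≤ 1. Any graph with an edge has treewidth ≥ 1, and G has the edge 0–2. Therefore the treewidth is 1.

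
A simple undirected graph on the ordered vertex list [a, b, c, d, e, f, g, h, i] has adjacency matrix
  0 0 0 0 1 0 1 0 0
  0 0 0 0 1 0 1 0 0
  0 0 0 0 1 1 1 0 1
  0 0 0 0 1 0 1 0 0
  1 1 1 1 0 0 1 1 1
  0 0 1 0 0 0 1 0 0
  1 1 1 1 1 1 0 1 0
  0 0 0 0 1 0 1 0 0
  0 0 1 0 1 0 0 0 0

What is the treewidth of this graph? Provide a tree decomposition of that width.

Each bag holds 3 vertices, so the decomposition has width 2, which upper-bounds the treewidth. Conversely, {d, e, g} is a clique of size 3, and the vertices of any clique must share a bag in every tree decomposition; so some bag has ≥ 3 vertices and tw(G) ≥ 2. The upper and lower bounds meet at 2, so that is the treewidth.

Treewidth 2.
One optimal decomposition is:
Bags: B1 = {a, e, g}  B2 = {c, e, g}  B3 = {c, e, i}  B4 = {e, g, h}  B5 = {c, f, g}  B6 = {d, e, g}  B7 = {b, e, g}
Tree: B1–B2, B2–B3, B2–B4, B2–B5, B2–B6, B2–B7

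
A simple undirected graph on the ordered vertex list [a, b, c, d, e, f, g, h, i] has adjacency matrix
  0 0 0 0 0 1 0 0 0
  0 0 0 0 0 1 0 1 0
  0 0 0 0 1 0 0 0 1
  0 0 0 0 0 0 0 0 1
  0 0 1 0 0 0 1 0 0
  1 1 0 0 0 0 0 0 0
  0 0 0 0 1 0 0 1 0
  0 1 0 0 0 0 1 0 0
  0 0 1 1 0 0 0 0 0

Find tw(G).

A width-1 tree decomposition is:
Bags: B1 = {a, f}  B2 = {b, f}  B3 = {b, h}  B4 = {g, h}  B5 = {e, g}  B6 = {c, e}  B7 = {c, i}  B8 = {d, i}
Tree: B1–B2, B2–B3, B3–B4, B4–B5, B5–B6, B6–B7, B7–B8
Each bag holds 2 vertices, so the decomposition has width 1, which upper-bounds the treewidth. Since G has at least one edge (e.g. a–f), it is not an edgeless graph, so tw(G) ≥ 1. Therefore the treewidth is 1.

1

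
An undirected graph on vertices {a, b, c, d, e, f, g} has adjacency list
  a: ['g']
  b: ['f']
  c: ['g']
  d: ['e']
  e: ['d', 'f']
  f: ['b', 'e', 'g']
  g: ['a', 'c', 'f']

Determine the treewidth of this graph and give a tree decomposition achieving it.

The largest bag has 2 vertices, giving width 1; this decomposition certifies tw(G) ≤ 1. Since G has at least one edge (e.g. g–a), it is not an edgeless graph, so tw(G) ≥ 1. The upper and lower bounds meet at 1, so that is the treewidth.

Treewidth 1.
One optimal decomposition is:
Bags: B1 = {a, g}  B2 = {f, g}  B3 = {e, f}  B4 = {d, e}  B5 = {c, g}  B6 = {b, f}
Tree: B1–B2, B2–B3, B3–B4, B1–B5, B3–B6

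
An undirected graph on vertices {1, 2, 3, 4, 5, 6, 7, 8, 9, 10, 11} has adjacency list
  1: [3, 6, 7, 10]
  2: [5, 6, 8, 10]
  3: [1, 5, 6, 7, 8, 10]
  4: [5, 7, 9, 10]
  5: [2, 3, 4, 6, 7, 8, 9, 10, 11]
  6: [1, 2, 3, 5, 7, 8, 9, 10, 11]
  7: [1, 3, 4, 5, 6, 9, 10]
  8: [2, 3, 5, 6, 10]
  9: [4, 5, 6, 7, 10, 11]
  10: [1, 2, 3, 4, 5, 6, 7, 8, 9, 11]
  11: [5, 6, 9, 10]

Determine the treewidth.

A width-4 tree decomposition is:
Bags: B1 = {5, 6, 9, 10, 11}  B2 = {5, 6, 7, 9, 10}  B3 = {3, 5, 6, 7, 10}  B4 = {3, 5, 6, 8, 10}  B5 = {1, 3, 6, 7, 10}  B6 = {4, 5, 7, 9, 10}  B7 = {2, 5, 6, 8, 10}
Tree: B1–B2, B2–B3, B3–B4, B3–B5, B2–B6, B4–B7
Each bag holds 5 vertices, so the decomposition has width 4, which upper-bounds the treewidth. On the other hand G contains the 5-clique {1, 3, 6, 7, 10}. A clique must lie in a single bag of any decomposition, so no decomposition can have width below 4. Hence tw(G) = 4 exactly.

4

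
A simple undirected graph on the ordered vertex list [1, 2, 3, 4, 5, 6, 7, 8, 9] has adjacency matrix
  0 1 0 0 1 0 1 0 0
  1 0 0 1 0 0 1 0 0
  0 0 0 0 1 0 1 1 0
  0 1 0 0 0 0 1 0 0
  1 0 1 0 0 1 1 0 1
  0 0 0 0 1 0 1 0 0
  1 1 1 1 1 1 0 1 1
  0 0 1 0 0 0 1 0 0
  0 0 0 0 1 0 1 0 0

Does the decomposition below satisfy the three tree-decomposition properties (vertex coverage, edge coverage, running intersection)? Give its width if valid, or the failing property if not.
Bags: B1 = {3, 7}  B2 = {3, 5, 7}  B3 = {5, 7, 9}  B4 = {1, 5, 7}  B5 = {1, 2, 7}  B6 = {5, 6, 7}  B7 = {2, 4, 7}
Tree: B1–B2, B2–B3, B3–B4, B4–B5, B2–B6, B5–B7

No — vertex 8 appears in no bag.

A tree decomposition must satisfy three properties: every vertex lies in some bag; for every edge, both endpoints lie together in some bag; and for every vertex, the bags containing it form a connected subtree. Here vertex 8 appears in no bag, so the decomposition is invalid.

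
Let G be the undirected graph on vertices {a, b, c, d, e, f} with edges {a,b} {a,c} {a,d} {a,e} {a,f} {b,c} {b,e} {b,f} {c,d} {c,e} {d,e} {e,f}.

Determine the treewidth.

A width-3 tree decomposition is:
Bags: B1 = {a, c, d, e}  B2 = {a, b, c, e}  B3 = {a, b, e, f}
Tree: B1–B2, B2–B3
The largest bag has 4 vertices, giving width 3; this decomposition certifies tw(G) ≤ 3. Conversely, {a, c, d, e} is a clique of size 4, and the vertices of any clique must share a bag in every tree decomposition; so some bag has ≥ 4 vertices and tw(G) ≥ 3. Hence tw(G) = 3 exactly.

3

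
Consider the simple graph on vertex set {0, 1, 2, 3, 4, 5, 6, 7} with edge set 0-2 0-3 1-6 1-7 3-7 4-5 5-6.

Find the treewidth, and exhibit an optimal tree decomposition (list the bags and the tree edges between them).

Treewidth 1.
One such decomposition:
Bags: B1 = {4, 5}  B2 = {5, 6}  B3 = {1, 6}  B4 = {1, 7}  B5 = {3, 7}  B6 = {0, 3}  B7 = {0, 2}
Tree: B1–B2, B2–B3, B3–B4, B4–B5, B5–B6, B6–B7

The largest bag has 2 vertices, giving width 1; this decomposition certifies tw(G) ≤ 1. Any graph with an edge has treewidth ≥ 1, and G has the edge 4–5. Therefore the treewidth is 1.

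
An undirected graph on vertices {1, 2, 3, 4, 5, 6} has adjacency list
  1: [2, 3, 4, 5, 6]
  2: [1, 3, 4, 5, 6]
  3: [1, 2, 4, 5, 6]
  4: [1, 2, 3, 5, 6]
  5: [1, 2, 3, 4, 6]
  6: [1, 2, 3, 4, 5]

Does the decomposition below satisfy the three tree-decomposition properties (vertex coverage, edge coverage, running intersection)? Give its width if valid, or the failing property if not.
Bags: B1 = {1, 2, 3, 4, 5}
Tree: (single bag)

A tree decomposition must satisfy three properties: every vertex lies in some bag; for every edge, both endpoints lie together in some bag; and for every vertex, the bags containing it form a connected subtree. Here vertex 6 appears in no bag, so the decomposition is invalid.

No — vertex 6 appears in no bag.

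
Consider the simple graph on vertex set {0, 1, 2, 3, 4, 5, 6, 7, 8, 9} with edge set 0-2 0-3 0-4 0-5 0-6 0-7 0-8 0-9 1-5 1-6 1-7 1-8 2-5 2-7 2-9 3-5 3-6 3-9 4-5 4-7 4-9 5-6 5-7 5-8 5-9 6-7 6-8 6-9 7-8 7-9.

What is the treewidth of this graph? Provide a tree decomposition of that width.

Treewidth 4.
One optimal decomposition is:
Bags: B1 = {0, 5, 6, 7, 9}  B2 = {0, 5, 6, 7, 8}  B3 = {0, 2, 5, 7, 9}  B4 = {0, 4, 5, 7, 9}  B5 = {0, 3, 5, 6, 9}  B6 = {1, 5, 6, 7, 8}
Tree: B1–B2, B1–B3, B3–B4, B1–B5, B2–B6

The largest bag has 5 vertices, giving width 4; this decomposition certifies tw(G) ≤ 4. Conversely, {0, 3, 5, 6, 9} is a clique of size 5, and the vertices of any clique must share a bag in every tree decomposition; so some bag has ≥ 5 vertices and tw(G) ≥ 4. Combining the bounds, tw(G) = 4.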